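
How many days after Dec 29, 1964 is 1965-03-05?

Dec 29, 1964 → Jan 29, 1965: 31 days (December has 31).
Jan 29, 1965 → Feb 28, 1965: 30 days (January has 31).
Feb 28, 1965 → Mar 5, 1965: 5 days.
Total: 66 days.

66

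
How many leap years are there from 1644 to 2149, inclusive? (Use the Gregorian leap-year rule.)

Multiples of 4 in [1644,2149]: 127.
Of those, multiples of 100: 5 (not leap unless ÷400).
Multiples of 400: 1.
Leap years = 127 − 5 + 1 = 123.

123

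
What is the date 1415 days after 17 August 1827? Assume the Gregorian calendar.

July 2, 1831

+366 (one year; includes Feb 29, 1828) → Aug 17, 1828 (1049 left).
+365 (one year) → Aug 17, 1829 (684 left).
+365 (one year) → Aug 17, 1830 (319 left).
Aug has 31 days: +15 → Sep 1, 1830 (304 left).
Sep has 30 days: +30 → Oct 1, 1830 (274 left).
Oct has 31 days: +31 → Nov 1, 1830 (243 left).
Nov has 30 days: +30 → Dec 1, 1830 (213 left).
Dec has 31 days: +31 → Jan 1, 1831 (182 left).
Jan has 31 days: +31 → Feb 1, 1831 (151 left).
Feb has 28 days: +28 → Mar 1, 1831 (123 left).
Mar has 31 days: +31 → Apr 1, 1831 (92 left).
Apr has 30 days: +30 → May 1, 1831 (62 left).
May has 31 days: +31 → Jun 1, 1831 (31 left).
Jun has 30 days: +30 → Jul 1, 1831 (1 left).
+1 → Jul 2, 1831.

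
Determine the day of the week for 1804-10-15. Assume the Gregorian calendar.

Monday

Doomsday rule: the anchor day for the 1800s is Friday. For year 04: 4÷12 = 0 r 4, and 4÷4 = 1, so 0+4+1 = 5.
Friday + 5 ≡ Wednesday — that's 1804's doomsday.
In October the doomsday date is Oct 10.
Oct 15 is 5 days after Oct 10; 5 mod 7 = 5, so Wednesday + 5 = Monday.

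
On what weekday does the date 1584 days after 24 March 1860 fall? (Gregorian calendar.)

Monday

Mar 24, 1860 is a Saturday.
1584 mod 7 = 2, so 1584 days after a Saturday is Saturday + 2 = Monday.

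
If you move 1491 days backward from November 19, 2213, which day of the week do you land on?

First find the weekday of Nov 19, 2213. Doomsday rule: the anchor day for the 2200s is Friday. For year 13: 13÷12 = 1 r 1, and 1÷4 = 0, so 1+1+0 = 2.
Friday + 2 ≡ Sunday — that's 2213's doomsday.
In November the doomsday date is Nov 7.
Nov 19 is 12 days after Nov 7; 12 mod 7 = 5, so Sunday + 5 = Friday.
1491 mod 7 = 0, so 1491 days before a Friday is Friday − 0 = Friday.

Friday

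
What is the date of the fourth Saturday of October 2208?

October 22, 2208

October 1, 2208 is a Saturday.
The first Saturday is therefore October 1 (same day).
The fourth Saturday is 1 + 3×7 = October 22.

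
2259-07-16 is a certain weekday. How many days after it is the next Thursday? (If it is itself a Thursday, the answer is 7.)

Jul 16, 2259 is a Saturday.
From Saturday to the next Thursday is 5 days.

5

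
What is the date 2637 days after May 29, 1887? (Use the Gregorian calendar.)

August 17, 1894

+366 (one year; includes Feb 29, 1888) → May 29, 1888 (2271 left).
+365 (one year) → May 29, 1889 (1906 left).
+365 (one year) → May 29, 1890 (1541 left).
+365 (one year) → May 29, 1891 (1176 left).
+366 (one year; includes Feb 29, 1892) → May 29, 1892 (810 left).
+365 (one year) → May 29, 1893 (445 left).
+365 (one year) → May 29, 1894 (80 left).
May has 31 days: +3 → Jun 1, 1894 (77 left).
Jun has 30 days: +30 → Jul 1, 1894 (47 left).
Jul has 31 days: +31 → Aug 1, 1894 (16 left).
+16 → Aug 17, 1894.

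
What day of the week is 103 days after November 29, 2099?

Friday

First find the weekday of Nov 29, 2099. Doomsday rule: the anchor day for the 2000s is Tuesday. For year 99: 99÷12 = 8 r 3, and 3÷4 = 0, so 8+3+0 = 11.
Tuesday + 11 ≡ Saturday — that's 2099's doomsday.
In November the doomsday date is Nov 7.
Nov 29 is 22 days after Nov 7; 22 mod 7 = 1, so Saturday + 1 = Sunday.
103 mod 7 = 5, so 103 days after a Sunday is Sunday + 5 = Friday.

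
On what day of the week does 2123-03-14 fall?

Sunday

Doomsday rule: the anchor day for the 2100s is Sunday. For year 23: 23÷12 = 1 r 11, and 11÷4 = 2, so 1+11+2 = 14.
Sunday + 14 ≡ Sunday — that's 2123's doomsday.
In March the doomsday date is Mar 14.
Mar 14 is the doomsday itself: Sunday.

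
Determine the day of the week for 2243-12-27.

Wednesday

Doomsday rule: the anchor day for the 2200s is Friday. For year 43: 43÷12 = 3 r 7, and 7÷4 = 1, so 3+7+1 = 11.
Friday + 11 ≡ Tuesday — that's 2243's doomsday.
In December the doomsday date is Dec 12.
Dec 27 is 15 days after Dec 12; 15 mod 7 = 1, so Tuesday + 1 = Wednesday.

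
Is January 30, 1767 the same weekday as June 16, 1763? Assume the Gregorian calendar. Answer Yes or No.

From Jun 16, 1763 to Jan 30, 1767 is 1324 days.
1324 mod 7 = 1, so they are different weekdays.
(Jun 16, 1763 is a Thursday; Jan 30, 1767 is a Friday.)

No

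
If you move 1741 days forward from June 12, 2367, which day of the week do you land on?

First find the weekday of Jun 12, 2367. Doomsday rule: the anchor day for the 2300s is Wednesday. For year 67: 67÷12 = 5 r 7, and 7÷4 = 1, so 5+7+1 = 13.
Wednesday + 13 ≡ Tuesday — that's 2367's doomsday.
In June the doomsday date is Jun 6.
Jun 12 is 6 days after Jun 6; 6 mod 7 = 6, so Tuesday + 6 = Monday.
1741 mod 7 = 5, so 1741 days after a Monday is Monday + 5 = Saturday.

Saturday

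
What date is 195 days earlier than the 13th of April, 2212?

October 1, 2211

−13 → Mar 31, 2212 (end of Mar, 31 days; 182 left).
−31 → Feb 29, 2212 (end of Feb, 29 days; 151 left).
−29 → Jan 31, 2212 (end of Jan, 31 days; 122 left).
−31 → Dec 31, 2211 (end of Dec, 31 days; 91 left).
−31 → Nov 30, 2211 (end of Nov, 30 days; 60 left).
−30 → Oct 31, 2211 (end of Oct, 31 days; 30 left).
−30 → Oct 1, 2211.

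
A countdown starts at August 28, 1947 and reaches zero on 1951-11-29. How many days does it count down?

1554

Aug 28, 1947 → Aug 28, 1948: 366 days (Feb 29, 1948 is in that span).
Aug 28, 1948 → Aug 28, 1949: 365 days.
Aug 28, 1949 → Aug 28, 1950: 365 days.
Aug 28, 1950 → Aug 28, 1951: 365 days.
Aug 28, 1951 → Sep 28, 1951: 31 days (August has 31).
Sep 28, 1951 → Oct 28, 1951: 30 days (September has 30).
Oct 28, 1951 → Nov 28, 1951: 31 days (October has 31).
Nov 28, 1951 → Nov 29, 1951: 1 days.
Total: 1554 days.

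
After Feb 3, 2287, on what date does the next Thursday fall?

February 10, 2287

Feb 3, 2287 is a Thursday.
From Thursday to the next Thursday is 7 days.
Feb 3, 2287 + 7 = Feb 10, 2287.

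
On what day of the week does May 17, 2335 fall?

Doomsday rule: the anchor day for the 2300s is Wednesday. For year 35: 35÷12 = 2 r 11, and 11÷4 = 2, so 2+11+2 = 15.
Wednesday + 15 ≡ Thursday — that's 2335's doomsday.
In May the doomsday date is May 9.
May 17 is 8 days after May 9; 8 mod 7 = 1, so Thursday + 1 = Friday.

Friday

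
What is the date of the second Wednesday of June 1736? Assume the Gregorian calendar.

June 1, 1736 is a Friday.
The first Wednesday is therefore June 6 (5 days later).
The second Wednesday is 6 + 1×7 = June 13.

June 13, 1736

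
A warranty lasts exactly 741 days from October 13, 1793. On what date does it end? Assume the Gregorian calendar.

+365 (one year) → Oct 13, 1794 (376 left).
Oct has 31 days: +19 → Nov 1, 1794 (357 left).
Nov has 30 days: +30 → Dec 1, 1794 (327 left).
Dec has 31 days: +31 → Jan 1, 1795 (296 left).
Jan has 31 days: +31 → Feb 1, 1795 (265 left).
Feb has 28 days: +28 → Mar 1, 1795 (237 left).
Mar has 31 days: +31 → Apr 1, 1795 (206 left).
Apr has 30 days: +30 → May 1, 1795 (176 left).
May has 31 days: +31 → Jun 1, 1795 (145 left).
Jun has 30 days: +30 → Jul 1, 1795 (115 left).
Jul has 31 days: +31 → Aug 1, 1795 (84 left).
Aug has 31 days: +31 → Sep 1, 1795 (53 left).
Sep has 30 days: +30 → Oct 1, 1795 (23 left).
+23 → Oct 24, 1795.

October 24, 1795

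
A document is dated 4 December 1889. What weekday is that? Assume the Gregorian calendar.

Wednesday

Doomsday rule: the anchor day for the 1800s is Friday. For year 89: 89÷12 = 7 r 5, and 5÷4 = 1, so 7+5+1 = 13.
Friday + 13 ≡ Thursday — that's 1889's doomsday.
In December the doomsday date is Dec 12.
Dec 4 is 8 days before Dec 12; 8 mod 7 = 1, so Thursday − 1 = Wednesday.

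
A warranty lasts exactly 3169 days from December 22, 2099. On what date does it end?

+365 (one year) → Dec 22, 2100 (2804 left).
+365 (one year) → Dec 22, 2101 (2439 left).
+365 (one year) → Dec 22, 2102 (2074 left).
+365 (one year) → Dec 22, 2103 (1709 left).
+366 (one year; includes Feb 29, 2104) → Dec 22, 2104 (1343 left).
+365 (one year) → Dec 22, 2105 (978 left).
+365 (one year) → Dec 22, 2106 (613 left).
+365 (one year) → Dec 22, 2107 (248 left).
Dec has 31 days: +10 → Jan 1, 2108 (238 left).
Jan has 31 days: +31 → Feb 1, 2108 (207 left).
Feb has 29 days: +29 → Mar 1, 2108 (178 left).
Mar has 31 days: +31 → Apr 1, 2108 (147 left).
Apr has 30 days: +30 → May 1, 2108 (117 left).
May has 31 days: +31 → Jun 1, 2108 (86 left).
Jun has 30 days: +30 → Jul 1, 2108 (56 left).
Jul has 31 days: +31 → Aug 1, 2108 (25 left).
+25 → Aug 26, 2108.

August 26, 2108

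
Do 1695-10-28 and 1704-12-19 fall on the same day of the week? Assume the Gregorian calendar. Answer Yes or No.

From Oct 28, 1695 to Dec 19, 1704 is 3339 days.
3339 mod 7 = 0, so they are the same weekday.
(Oct 28, 1695 is a Friday; Dec 19, 1704 is a Friday.)

Yes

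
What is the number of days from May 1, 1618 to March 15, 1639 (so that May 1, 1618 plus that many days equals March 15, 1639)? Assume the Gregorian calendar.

7623

May 1, 1618 → May 1, 1619: 365 days.
May 1, 1619 → May 1, 1620: 366 days (Feb 29, 1620 is in that span).
May 1, 1620 → May 1, 1621: 365 days.
May 1, 1621 → May 1, 1622: 365 days.
May 1, 1622 → May 1, 1623: 365 days.
May 1, 1623 → May 1, 1624: 366 days (Feb 29, 1624 is in that span).
May 1, 1624 → May 1, 1625: 365 days.
May 1, 1625 → May 1, 1626: 365 days.
May 1, 1626 → May 1, 1627: 365 days.
May 1, 1627 → May 1, 1628: 366 days (Feb 29, 1628 is in that span).
May 1, 1628 → May 1, 1629: 365 days.
May 1, 1629 → May 1, 1630: 365 days.
May 1, 1630 → May 1, 1631: 365 days.
May 1, 1631 → May 1, 1632: 366 days (Feb 29, 1632 is in that span).
May 1, 1632 → May 1, 1633: 365 days.
May 1, 1633 → May 1, 1634: 365 days.
May 1, 1634 → May 1, 1635: 365 days.
May 1, 1635 → May 1, 1636: 366 days (Feb 29, 1636 is in that span).
May 1, 1636 → May 1, 1637: 365 days.
May 1, 1637 → May 1, 1638: 365 days.
May 1, 1638 → Jun 1, 1638: 31 days (May has 31).
Jun 1, 1638 → Jul 1, 1638: 30 days (June has 30).
Jul 1, 1638 → Aug 1, 1638: 31 days (July has 31).
Aug 1, 1638 → Sep 1, 1638: 31 days (August has 31).
Sep 1, 1638 → Oct 1, 1638: 30 days (September has 30).
Oct 1, 1638 → Nov 1, 1638: 31 days (October has 31).
Nov 1, 1638 → Dec 1, 1638: 30 days (November has 30).
Dec 1, 1638 → Jan 1, 1639: 31 days (December has 31).
Jan 1, 1639 → Feb 1, 1639: 31 days (January has 31).
Feb 1, 1639 → Mar 1, 1639: 28 days (February has 28).
Mar 1, 1639 → Mar 15, 1639: 14 days.
Total: 7623 days.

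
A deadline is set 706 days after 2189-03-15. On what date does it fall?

February 19, 2191

+365 (one year) → Mar 15, 2190 (341 left).
Mar has 31 days: +17 → Apr 1, 2190 (324 left).
Apr has 30 days: +30 → May 1, 2190 (294 left).
May has 31 days: +31 → Jun 1, 2190 (263 left).
Jun has 30 days: +30 → Jul 1, 2190 (233 left).
Jul has 31 days: +31 → Aug 1, 2190 (202 left).
Aug has 31 days: +31 → Sep 1, 2190 (171 left).
Sep has 30 days: +30 → Oct 1, 2190 (141 left).
Oct has 31 days: +31 → Nov 1, 2190 (110 left).
Nov has 30 days: +30 → Dec 1, 2190 (80 left).
Dec has 31 days: +31 → Jan 1, 2191 (49 left).
Jan has 31 days: +31 → Feb 1, 2191 (18 left).
+18 → Feb 19, 2191.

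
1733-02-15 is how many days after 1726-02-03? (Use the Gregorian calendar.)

2569

Feb 3, 1726 → Feb 3, 1727: 365 days.
Feb 3, 1727 → Feb 3, 1728: 365 days.
Feb 3, 1728 → Feb 3, 1729: 366 days (Feb 29, 1728 is in that span).
Feb 3, 1729 → Feb 3, 1730: 365 days.
Feb 3, 1730 → Feb 3, 1731: 365 days.
Feb 3, 1731 → Feb 3, 1732: 365 days.
Feb 3, 1732 → Mar 3, 1732: 29 days (February has 29).
Mar 3, 1732 → Apr 3, 1732: 31 days (March has 31).
Apr 3, 1732 → May 3, 1732: 30 days (April has 30).
May 3, 1732 → Jun 3, 1732: 31 days (May has 31).
Jun 3, 1732 → Jul 3, 1732: 30 days (June has 30).
Jul 3, 1732 → Aug 3, 1732: 31 days (July has 31).
Aug 3, 1732 → Sep 3, 1732: 31 days (August has 31).
Sep 3, 1732 → Oct 3, 1732: 30 days (September has 30).
Oct 3, 1732 → Nov 3, 1732: 31 days (October has 31).
Nov 3, 1732 → Dec 3, 1732: 30 days (November has 30).
Dec 3, 1732 → Jan 3, 1733: 31 days (December has 31).
Jan 3, 1733 → Feb 3, 1733: 31 days (January has 31).
Feb 3, 1733 → Feb 15, 1733: 12 days.
Total: 2569 days.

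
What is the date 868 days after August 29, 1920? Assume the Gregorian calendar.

January 14, 1923

+365 (one year) → Aug 29, 1921 (503 left).
+365 (one year) → Aug 29, 1922 (138 left).
Aug has 31 days: +3 → Sep 1, 1922 (135 left).
Sep has 30 days: +30 → Oct 1, 1922 (105 left).
Oct has 31 days: +31 → Nov 1, 1922 (74 left).
Nov has 30 days: +30 → Dec 1, 1922 (44 left).
Dec has 31 days: +31 → Jan 1, 1923 (13 left).
+13 → Jan 14, 1923.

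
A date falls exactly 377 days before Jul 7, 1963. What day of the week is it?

First find the weekday of Jul 7, 1963. Doomsday rule: the anchor day for the 1900s is Wednesday. For year 63: 63÷12 = 5 r 3, and 3÷4 = 0, so 5+3+0 = 8.
Wednesday + 8 ≡ Thursday — that's 1963's doomsday.
In July the doomsday date is Jul 11.
Jul 7 is 4 days before Jul 11; 4 mod 7 = 4, so Thursday − 4 = Sunday.
377 mod 7 = 6, so 377 days before a Sunday is Sunday − 6 = Monday.

Monday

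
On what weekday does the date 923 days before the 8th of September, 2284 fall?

Tuesday

Sep 8, 2284 is a Monday.
923 mod 7 = 6, so 923 days before a Monday is Monday − 6 = Tuesday.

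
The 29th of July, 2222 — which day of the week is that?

Doomsday rule: the anchor day for the 2200s is Friday. For year 22: 22÷12 = 1 r 10, and 10÷4 = 2, so 1+10+2 = 13.
Friday + 13 ≡ Thursday — that's 2222's doomsday.
In July the doomsday date is Jul 11.
Jul 29 is 18 days after Jul 11; 18 mod 7 = 4, so Thursday + 4 = Monday.

Monday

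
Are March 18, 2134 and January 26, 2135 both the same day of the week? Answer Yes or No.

No

From Mar 18, 2134 to Jan 26, 2135 is 314 days.
314 mod 7 = 6, so they are different weekdays.
(Mar 18, 2134 is a Thursday; Jan 26, 2135 is a Wednesday.)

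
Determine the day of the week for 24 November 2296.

Doomsday rule: the anchor day for the 2200s is Friday. For year 96: 96÷12 = 8 r 0, and 0÷4 = 0, so 8+0+0 = 8.
Friday + 8 ≡ Saturday — that's 2296's doomsday.
In November the doomsday date is Nov 7.
Nov 24 is 17 days after Nov 7; 17 mod 7 = 3, so Saturday + 3 = Tuesday.

Tuesday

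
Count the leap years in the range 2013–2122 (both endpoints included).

26

Multiples of 4 in [2013,2122]: 27.
Of those, multiples of 100: 1 (not leap unless ÷400).
Multiples of 400: 0.
Leap years = 27 − 1 + 0 = 26.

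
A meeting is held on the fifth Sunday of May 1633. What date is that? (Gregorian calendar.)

May 1, 1633 is a Sunday.
The first Sunday is therefore May 1 (same day).
The fifth Sunday is 1 + 4×7 = May 29.

May 29, 1633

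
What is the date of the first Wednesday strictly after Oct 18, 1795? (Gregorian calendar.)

Oct 18, 1795 is a Sunday.
From Sunday to the next Wednesday is 3 days.
Oct 18, 1795 + 3 = Oct 21, 1795.

October 21, 1795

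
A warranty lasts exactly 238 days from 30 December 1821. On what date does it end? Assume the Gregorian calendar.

August 25, 1822

Dec has 31 days: +2 → Jan 1, 1822 (236 left).
Jan has 31 days: +31 → Feb 1, 1822 (205 left).
Feb has 28 days: +28 → Mar 1, 1822 (177 left).
Mar has 31 days: +31 → Apr 1, 1822 (146 left).
Apr has 30 days: +30 → May 1, 1822 (116 left).
May has 31 days: +31 → Jun 1, 1822 (85 left).
Jun has 30 days: +30 → Jul 1, 1822 (55 left).
Jul has 31 days: +31 → Aug 1, 1822 (24 left).
+24 → Aug 25, 1822.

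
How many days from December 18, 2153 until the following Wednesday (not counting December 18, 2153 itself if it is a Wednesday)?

1

Dec 18, 2153 is a Tuesday.
From Tuesday to the next Wednesday is 1 day.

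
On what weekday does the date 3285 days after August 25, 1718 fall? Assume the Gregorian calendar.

Aug 25, 1718 is a Thursday.
3285 mod 7 = 2, so 3285 days after a Thursday is Thursday + 2 = Saturday.

Saturday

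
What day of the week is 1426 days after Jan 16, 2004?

Wednesday

First find the weekday of Jan 16, 2004. Doomsday rule: the anchor day for the 2000s is Tuesday. For year 04: 4÷12 = 0 r 4, and 4÷4 = 1, so 0+4+1 = 5.
Tuesday + 5 ≡ Sunday — that's 2004's doomsday.
In January the doomsday date is Jan 4 (2004 is a leap year (divisible by 4)).
Jan 16 is 12 days after Jan 4; 12 mod 7 = 5, so Sunday + 5 = Friday.
1426 mod 7 = 5, so 1426 days after a Friday is Friday + 5 = Wednesday.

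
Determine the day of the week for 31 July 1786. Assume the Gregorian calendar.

Monday

Doomsday rule: the anchor day for the 1700s is Sunday. For year 86: 86÷12 = 7 r 2, and 2÷4 = 0, so 7+2+0 = 9.
Sunday + 9 ≡ Tuesday — that's 1786's doomsday.
In July the doomsday date is Jul 11.
Jul 31 is 20 days after Jul 11; 20 mod 7 = 6, so Tuesday + 6 = Monday.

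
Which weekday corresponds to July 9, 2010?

Friday

Doomsday rule: the anchor day for the 2000s is Tuesday. For year 10: 10÷12 = 0 r 10, and 10÷4 = 2, so 0+10+2 = 12.
Tuesday + 12 ≡ Sunday — that's 2010's doomsday.
In July the doomsday date is Jul 11.
Jul 9 is 2 days before Jul 11; 2 mod 7 = 2, so Sunday − 2 = Friday.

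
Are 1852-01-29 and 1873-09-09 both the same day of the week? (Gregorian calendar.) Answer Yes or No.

No

From Jan 29, 1852 to Sep 9, 1873 is 7894 days.
7894 mod 7 = 5, so they are different weekdays.
(Jan 29, 1852 is a Thursday; Sep 9, 1873 is a Tuesday.)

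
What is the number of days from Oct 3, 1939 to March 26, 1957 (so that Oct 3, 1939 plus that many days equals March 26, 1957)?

6384

Oct 3, 1939 → Oct 3, 1940: 366 days (Feb 29, 1940 is in that span).
Oct 3, 1940 → Oct 3, 1941: 365 days.
Oct 3, 1941 → Oct 3, 1942: 365 days.
Oct 3, 1942 → Oct 3, 1943: 365 days.
Oct 3, 1943 → Oct 3, 1944: 366 days (Feb 29, 1944 is in that span).
Oct 3, 1944 → Oct 3, 1945: 365 days.
Oct 3, 1945 → Oct 3, 1946: 365 days.
Oct 3, 1946 → Oct 3, 1947: 365 days.
Oct 3, 1947 → Oct 3, 1948: 366 days (Feb 29, 1948 is in that span).
Oct 3, 1948 → Oct 3, 1949: 365 days.
Oct 3, 1949 → Oct 3, 1950: 365 days.
Oct 3, 1950 → Oct 3, 1951: 365 days.
Oct 3, 1951 → Oct 3, 1952: 366 days (Feb 29, 1952 is in that span).
Oct 3, 1952 → Oct 3, 1953: 365 days.
Oct 3, 1953 → Oct 3, 1954: 365 days.
Oct 3, 1954 → Oct 3, 1955: 365 days.
Oct 3, 1955 → Oct 3, 1956: 366 days (Feb 29, 1956 is in that span).
Oct 3, 1956 → Nov 3, 1956: 31 days (October has 31).
Nov 3, 1956 → Dec 3, 1956: 30 days (November has 30).
Dec 3, 1956 → Jan 3, 1957: 31 days (December has 31).
Jan 3, 1957 → Feb 3, 1957: 31 days (January has 31).
Feb 3, 1957 → Mar 3, 1957: 28 days (February has 28).
Mar 3, 1957 → Mar 26, 1957: 23 days.
Total: 6384 days.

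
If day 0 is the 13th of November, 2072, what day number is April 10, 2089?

Nov 13, 2072 → Nov 13, 2073: 365 days.
Nov 13, 2073 → Nov 13, 2074: 365 days.
Nov 13, 2074 → Nov 13, 2075: 365 days.
Nov 13, 2075 → Nov 13, 2076: 366 days (Feb 29, 2076 is in that span).
Nov 13, 2076 → Nov 13, 2077: 365 days.
Nov 13, 2077 → Nov 13, 2078: 365 days.
Nov 13, 2078 → Nov 13, 2079: 365 days.
Nov 13, 2079 → Nov 13, 2080: 366 days (Feb 29, 2080 is in that span).
Nov 13, 2080 → Nov 13, 2081: 365 days.
Nov 13, 2081 → Nov 13, 2082: 365 days.
Nov 13, 2082 → Nov 13, 2083: 365 days.
Nov 13, 2083 → Nov 13, 2084: 366 days (Feb 29, 2084 is in that span).
Nov 13, 2084 → Nov 13, 2085: 365 days.
Nov 13, 2085 → Nov 13, 2086: 365 days.
Nov 13, 2086 → Nov 13, 2087: 365 days.
Nov 13, 2087 → Nov 13, 2088: 366 days (Feb 29, 2088 is in that span).
Nov 13, 2088 → Dec 13, 2088: 30 days (November has 30).
Dec 13, 2088 → Jan 13, 2089: 31 days (December has 31).
Jan 13, 2089 → Feb 13, 2089: 31 days (January has 31).
Feb 13, 2089 → Mar 13, 2089: 28 days (February has 28).
Mar 13, 2089 → Apr 10, 2089: 28 days.
Total: 5992 days.

5992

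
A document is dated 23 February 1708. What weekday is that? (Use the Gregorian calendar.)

Doomsday rule: the anchor day for the 1700s is Sunday. For year 08: 8÷12 = 0 r 8, and 8÷4 = 2, so 0+8+2 = 10.
Sunday + 10 ≡ Wednesday — that's 1708's doomsday.
In February the doomsday date is Feb 29 (1708 is a leap year (divisible by 4)).
Feb 23 is 6 days before Feb 29; 6 mod 7 = 6, so Wednesday − 6 = Thursday.

Thursday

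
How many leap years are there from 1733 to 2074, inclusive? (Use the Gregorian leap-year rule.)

Multiples of 4 in [1733,2074]: 85.
Of those, multiples of 100: 3 (not leap unless ÷400).
Multiples of 400: 1.
Leap years = 85 − 3 + 1 = 83.

83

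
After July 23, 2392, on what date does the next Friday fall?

July 24, 2392

Jul 23, 2392 is a Thursday.
From Thursday to the next Friday is 1 day.
Jul 23, 2392 + 1 = Jul 24, 2392.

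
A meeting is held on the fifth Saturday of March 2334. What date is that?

March 31, 2334

March 1, 2334 is a Thursday.
The first Saturday is therefore March 3 (2 days later).
The fifth Saturday is 3 + 4×7 = March 31.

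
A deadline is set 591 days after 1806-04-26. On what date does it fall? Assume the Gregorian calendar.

+365 (one year) → Apr 26, 1807 (226 left).
Apr has 30 days: +5 → May 1, 1807 (221 left).
May has 31 days: +31 → Jun 1, 1807 (190 left).
Jun has 30 days: +30 → Jul 1, 1807 (160 left).
Jul has 31 days: +31 → Aug 1, 1807 (129 left).
Aug has 31 days: +31 → Sep 1, 1807 (98 left).
Sep has 30 days: +30 → Oct 1, 1807 (68 left).
Oct has 31 days: +31 → Nov 1, 1807 (37 left).
Nov has 30 days: +30 → Dec 1, 1807 (7 left).
+7 → Dec 8, 1807.

December 8, 1807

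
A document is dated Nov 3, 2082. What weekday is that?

Tuesday

Doomsday rule: the anchor day for the 2000s is Tuesday. For year 82: 82÷12 = 6 r 10, and 10÷4 = 2, so 6+10+2 = 18.
Tuesday + 18 ≡ Saturday — that's 2082's doomsday.
In November the doomsday date is Nov 7.
Nov 3 is 4 days before Nov 7; 4 mod 7 = 4, so Saturday − 4 = Tuesday.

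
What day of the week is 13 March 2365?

Doomsday rule: the anchor day for the 2300s is Wednesday. For year 65: 65÷12 = 5 r 5, and 5÷4 = 1, so 5+5+1 = 11.
Wednesday + 11 ≡ Sunday — that's 2365's doomsday.
In March the doomsday date is Mar 14.
Mar 13 is 1 day before Mar 14; 1 mod 7 = 1, so Sunday − 1 = Saturday.

Saturday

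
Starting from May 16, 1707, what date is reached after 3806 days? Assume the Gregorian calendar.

October 16, 1717

+366 (one year; includes Feb 29, 1708) → May 16, 1708 (3440 left).
+365 (one year) → May 16, 1709 (3075 left).
+365 (one year) → May 16, 1710 (2710 left).
+365 (one year) → May 16, 1711 (2345 left).
+366 (one year; includes Feb 29, 1712) → May 16, 1712 (1979 left).
+365 (one year) → May 16, 1713 (1614 left).
+365 (one year) → May 16, 1714 (1249 left).
+365 (one year) → May 16, 1715 (884 left).
+366 (one year; includes Feb 29, 1716) → May 16, 1716 (518 left).
+365 (one year) → May 16, 1717 (153 left).
May has 31 days: +16 → Jun 1, 1717 (137 left).
Jun has 30 days: +30 → Jul 1, 1717 (107 left).
Jul has 31 days: +31 → Aug 1, 1717 (76 left).
Aug has 31 days: +31 → Sep 1, 1717 (45 left).
Sep has 30 days: +30 → Oct 1, 1717 (15 left).
+15 → Oct 16, 1717.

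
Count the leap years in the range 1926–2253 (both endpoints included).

80

Multiples of 4 in [1926,2253]: 82.
Of those, multiples of 100: 3 (not leap unless ÷400).
Multiples of 400: 1.
Leap years = 82 − 3 + 1 = 80.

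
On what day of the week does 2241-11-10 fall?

Wednesday

Doomsday rule: the anchor day for the 2200s is Friday. For year 41: 41÷12 = 3 r 5, and 5÷4 = 1, so 3+5+1 = 9.
Friday + 9 ≡ Sunday — that's 2241's doomsday.
In November the doomsday date is Nov 7.
Nov 10 is 3 days after Nov 7; 3 mod 7 = 3, so Sunday + 3 = Wednesday.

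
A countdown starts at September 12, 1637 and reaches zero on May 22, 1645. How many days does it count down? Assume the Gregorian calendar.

2809

Sep 12, 1637 → Sep 12, 1638: 365 days.
Sep 12, 1638 → Sep 12, 1639: 365 days.
Sep 12, 1639 → Sep 12, 1640: 366 days (Feb 29, 1640 is in that span).
Sep 12, 1640 → Sep 12, 1641: 365 days.
Sep 12, 1641 → Sep 12, 1642: 365 days.
Sep 12, 1642 → Sep 12, 1643: 365 days.
Sep 12, 1643 → Sep 12, 1644: 366 days (Feb 29, 1644 is in that span).
Sep 12, 1644 → Oct 12, 1644: 30 days (September has 30).
Oct 12, 1644 → Nov 12, 1644: 31 days (October has 31).
Nov 12, 1644 → Dec 12, 1644: 30 days (November has 30).
Dec 12, 1644 → Jan 12, 1645: 31 days (December has 31).
Jan 12, 1645 → Feb 12, 1645: 31 days (January has 31).
Feb 12, 1645 → Mar 12, 1645: 28 days (February has 28).
Mar 12, 1645 → Apr 12, 1645: 31 days (March has 31).
Apr 12, 1645 → May 12, 1645: 30 days (April has 30).
May 12, 1645 → May 22, 1645: 10 days.
Total: 2809 days.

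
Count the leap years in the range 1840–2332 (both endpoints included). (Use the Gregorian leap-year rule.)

Multiples of 4 in [1840,2332]: 124.
Of those, multiples of 100: 5 (not leap unless ÷400).
Multiples of 400: 1.
Leap years = 124 − 5 + 1 = 120.

120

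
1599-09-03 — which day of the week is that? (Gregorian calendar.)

Friday

Doomsday rule: the anchor day for the 1500s is Wednesday. For year 99: 99÷12 = 8 r 3, and 3÷4 = 0, so 8+3+0 = 11.
Wednesday + 11 ≡ Sunday — that's 1599's doomsday.
In September the doomsday date is Sep 5.
Sep 3 is 2 days before Sep 5; 2 mod 7 = 2, so Sunday − 2 = Friday.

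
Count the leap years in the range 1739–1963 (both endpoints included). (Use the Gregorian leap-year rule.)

Multiples of 4 in [1739,1963]: 56.
Of those, multiples of 100: 2 (not leap unless ÷400).
Multiples of 400: 0.
Leap years = 56 − 2 + 0 = 54.

54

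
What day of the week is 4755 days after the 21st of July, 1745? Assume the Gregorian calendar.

Jul 21, 1745 is a Wednesday.
4755 mod 7 = 2, so 4755 days after a Wednesday is Wednesday + 2 = Friday.

Friday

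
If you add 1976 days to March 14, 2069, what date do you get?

August 11, 2074

+365 (one year) → Mar 14, 2070 (1611 left).
+365 (one year) → Mar 14, 2071 (1246 left).
+366 (one year; includes Feb 29, 2072) → Mar 14, 2072 (880 left).
+365 (one year) → Mar 14, 2073 (515 left).
+365 (one year) → Mar 14, 2074 (150 left).
Mar has 31 days: +18 → Apr 1, 2074 (132 left).
Apr has 30 days: +30 → May 1, 2074 (102 left).
May has 31 days: +31 → Jun 1, 2074 (71 left).
Jun has 30 days: +30 → Jul 1, 2074 (41 left).
Jul has 31 days: +31 → Aug 1, 2074 (10 left).
+10 → Aug 11, 2074.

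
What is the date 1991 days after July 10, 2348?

+365 (one year) → Jul 10, 2349 (1626 left).
+365 (one year) → Jul 10, 2350 (1261 left).
+365 (one year) → Jul 10, 2351 (896 left).
+366 (one year; includes Feb 29, 2352) → Jul 10, 2352 (530 left).
+365 (one year) → Jul 10, 2353 (165 left).
Jul has 31 days: +22 → Aug 1, 2353 (143 left).
Aug has 31 days: +31 → Sep 1, 2353 (112 left).
Sep has 30 days: +30 → Oct 1, 2353 (82 left).
Oct has 31 days: +31 → Nov 1, 2353 (51 left).
Nov has 30 days: +30 → Dec 1, 2353 (21 left).
+21 → Dec 22, 2353.

December 22, 2353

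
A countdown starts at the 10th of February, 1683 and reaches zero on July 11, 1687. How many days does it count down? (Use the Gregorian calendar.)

Feb 10, 1683 → Feb 10, 1684: 365 days.
Feb 10, 1684 → Feb 10, 1685: 366 days (Feb 29, 1684 is in that span).
Feb 10, 1685 → Feb 10, 1686: 365 days.
Feb 10, 1686 → Feb 10, 1687: 365 days.
Feb 10, 1687 → Mar 10, 1687: 28 days (February has 28).
Mar 10, 1687 → Apr 10, 1687: 31 days (March has 31).
Apr 10, 1687 → May 10, 1687: 30 days (April has 30).
May 10, 1687 → Jun 10, 1687: 31 days (May has 31).
Jun 10, 1687 → Jul 10, 1687: 30 days (June has 30).
Jul 10, 1687 → Jul 11, 1687: 1 days.
Total: 1612 days.

1612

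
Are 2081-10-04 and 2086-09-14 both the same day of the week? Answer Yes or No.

From Oct 4, 2081 to Sep 14, 2086 is 1806 days.
1806 mod 7 = 0, so they are the same weekday.
(Oct 4, 2081 is a Saturday; Sep 14, 2086 is a Saturday.)

Yes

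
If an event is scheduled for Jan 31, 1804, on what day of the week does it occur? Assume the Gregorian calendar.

Tuesday

Doomsday rule: the anchor day for the 1800s is Friday. For year 04: 4÷12 = 0 r 4, and 4÷4 = 1, so 0+4+1 = 5.
Friday + 5 ≡ Wednesday — that's 1804's doomsday.
In January the doomsday date is Jan 4 (1804 is a leap year (divisible by 4)).
Jan 31 is 27 days after Jan 4; 27 mod 7 = 6, so Wednesday + 6 = Tuesday.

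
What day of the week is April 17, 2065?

Friday

January 1, 2065 is a Thursday.
Jan 1, 2065 → Feb 1, 2065: 31 days (January has 31).
Feb 1, 2065 → Mar 1, 2065: 28 days (February has 28).
Mar 1, 2065 → Apr 1, 2065: 31 days (March has 31).
Apr 1, 2065 → Apr 17, 2065: 16 days.
Total: 106 days.
106 mod 7 = 1, so Thursday + 1 = Friday.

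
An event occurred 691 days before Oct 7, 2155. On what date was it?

−365 (one year) → Oct 7, 2154 (326 left).
−7 → Sep 30, 2154 (end of Sep, 30 days; 319 left).
−30 → Aug 31, 2154 (end of Aug, 31 days; 289 left).
−31 → Jul 31, 2154 (end of Jul, 31 days; 258 left).
−31 → Jun 30, 2154 (end of Jun, 30 days; 227 left).
−30 → May 31, 2154 (end of May, 31 days; 197 left).
−31 → Apr 30, 2154 (end of Apr, 30 days; 166 left).
−30 → Mar 31, 2154 (end of Mar, 31 days; 136 left).
−31 → Feb 28, 2154 (end of Feb, 28 days; 105 left).
−28 → Jan 31, 2154 (end of Jan, 31 days; 77 left).
−31 → Dec 31, 2153 (end of Dec, 31 days; 46 left).
−31 → Nov 30, 2153 (end of Nov, 30 days; 15 left).
−15 → Nov 15, 2153.

November 15, 2153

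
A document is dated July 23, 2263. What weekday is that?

Thursday

Doomsday rule: the anchor day for the 2200s is Friday. For year 63: 63÷12 = 5 r 3, and 3÷4 = 0, so 5+3+0 = 8.
Friday + 8 ≡ Saturday — that's 2263's doomsday.
In July the doomsday date is Jul 11.
Jul 23 is 12 days after Jul 11; 12 mod 7 = 5, so Saturday + 5 = Thursday.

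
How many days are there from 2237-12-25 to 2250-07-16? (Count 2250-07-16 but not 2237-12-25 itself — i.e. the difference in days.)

4586

Dec 25, 2237 → Dec 25, 2238: 365 days.
Dec 25, 2238 → Dec 25, 2239: 365 days.
Dec 25, 2239 → Dec 25, 2240: 366 days (Feb 29, 2240 is in that span).
Dec 25, 2240 → Dec 25, 2241: 365 days.
Dec 25, 2241 → Dec 25, 2242: 365 days.
Dec 25, 2242 → Dec 25, 2243: 365 days.
Dec 25, 2243 → Dec 25, 2244: 366 days (Feb 29, 2244 is in that span).
Dec 25, 2244 → Dec 25, 2245: 365 days.
Dec 25, 2245 → Dec 25, 2246: 365 days.
Dec 25, 2246 → Dec 25, 2247: 365 days.
Dec 25, 2247 → Dec 25, 2248: 366 days (Feb 29, 2248 is in that span).
Dec 25, 2248 → Dec 25, 2249: 365 days.
Dec 25, 2249 → Jan 25, 2250: 31 days (December has 31).
Jan 25, 2250 → Feb 25, 2250: 31 days (January has 31).
Feb 25, 2250 → Mar 25, 2250: 28 days (February has 28).
Mar 25, 2250 → Apr 25, 2250: 31 days (March has 31).
Apr 25, 2250 → May 25, 2250: 30 days (April has 30).
May 25, 2250 → Jun 25, 2250: 31 days (May has 31).
Jun 25, 2250 → Jul 16, 2250: 21 days.
Total: 4586 days.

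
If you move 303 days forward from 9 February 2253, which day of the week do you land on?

Friday

Feb 9, 2253 is a Wednesday.
303 mod 7 = 2, so 303 days after a Wednesday is Wednesday + 2 = Friday.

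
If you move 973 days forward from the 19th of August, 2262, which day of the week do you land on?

Tuesday

Aug 19, 2262 is a Tuesday.
973 mod 7 = 0, so 973 days after a Tuesday is Tuesday + 0 = Tuesday.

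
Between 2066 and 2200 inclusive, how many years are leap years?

32

Multiples of 4 in [2066,2200]: 34.
Of those, multiples of 100: 2 (not leap unless ÷400).
Multiples of 400: 0.
Leap years = 34 − 2 + 0 = 32.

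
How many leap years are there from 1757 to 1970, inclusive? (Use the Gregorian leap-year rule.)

Multiples of 4 in [1757,1970]: 53.
Of those, multiples of 100: 2 (not leap unless ÷400).
Multiples of 400: 0.
Leap years = 53 − 2 + 0 = 51.

51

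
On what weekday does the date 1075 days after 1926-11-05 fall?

Tuesday

First find the weekday of Nov 5, 1926. Doomsday rule: the anchor day for the 1900s is Wednesday. For year 26: 26÷12 = 2 r 2, and 2÷4 = 0, so 2+2+0 = 4.
Wednesday + 4 ≡ Sunday — that's 1926's doomsday.
In November the doomsday date is Nov 7.
Nov 5 is 2 days before Nov 7; 2 mod 7 = 2, so Sunday − 2 = Friday.
1075 mod 7 = 4, so 1075 days after a Friday is Friday + 4 = Tuesday.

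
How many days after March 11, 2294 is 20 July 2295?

Mar 11, 2294 → Mar 11, 2295: 365 days.
Mar 11, 2295 → Apr 11, 2295: 31 days (March has 31).
Apr 11, 2295 → May 11, 2295: 30 days (April has 30).
May 11, 2295 → Jun 11, 2295: 31 days (May has 31).
Jun 11, 2295 → Jul 11, 2295: 30 days (June has 30).
Jul 11, 2295 → Jul 20, 2295: 9 days.
Total: 496 days.

496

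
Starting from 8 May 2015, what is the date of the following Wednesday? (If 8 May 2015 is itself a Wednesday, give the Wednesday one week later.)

May 8, 2015 is a Friday.
From Friday to the next Wednesday is 5 days.
May 8, 2015 + 5 = May 13, 2015.

May 13, 2015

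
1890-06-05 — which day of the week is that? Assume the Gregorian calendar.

Thursday

Doomsday rule: the anchor day for the 1800s is Friday. For year 90: 90÷12 = 7 r 6, and 6÷4 = 1, so 7+6+1 = 14.
Friday + 14 ≡ Friday — that's 1890's doomsday.
In June the doomsday date is Jun 6.
Jun 5 is 1 day before Jun 6; 1 mod 7 = 1, so Friday − 1 = Thursday.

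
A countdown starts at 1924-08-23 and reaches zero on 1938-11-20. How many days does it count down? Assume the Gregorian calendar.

5202

Aug 23, 1924 → Aug 23, 1925: 365 days.
Aug 23, 1925 → Aug 23, 1926: 365 days.
Aug 23, 1926 → Aug 23, 1927: 365 days.
Aug 23, 1927 → Aug 23, 1928: 366 days (Feb 29, 1928 is in that span).
Aug 23, 1928 → Aug 23, 1929: 365 days.
Aug 23, 1929 → Aug 23, 1930: 365 days.
Aug 23, 1930 → Aug 23, 1931: 365 days.
Aug 23, 1931 → Aug 23, 1932: 366 days (Feb 29, 1932 is in that span).
Aug 23, 1932 → Aug 23, 1933: 365 days.
Aug 23, 1933 → Aug 23, 1934: 365 days.
Aug 23, 1934 → Aug 23, 1935: 365 days.
Aug 23, 1935 → Aug 23, 1936: 366 days (Feb 29, 1936 is in that span).
Aug 23, 1936 → Aug 23, 1937: 365 days.
Aug 23, 1937 → Aug 23, 1938: 365 days.
Aug 23, 1938 → Sep 23, 1938: 31 days (August has 31).
Sep 23, 1938 → Oct 23, 1938: 30 days (September has 30).
Oct 23, 1938 → Nov 20, 1938: 28 days.
Total: 5202 days.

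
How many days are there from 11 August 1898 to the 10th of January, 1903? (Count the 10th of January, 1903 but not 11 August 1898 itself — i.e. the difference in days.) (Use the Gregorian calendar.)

1612

Aug 11, 1898 → Aug 11, 1899: 365 days.
Aug 11, 1899 → Aug 11, 1900: 365 days.
Aug 11, 1900 → Aug 11, 1901: 365 days.
Aug 11, 1901 → Aug 11, 1902: 365 days.
Aug 11, 1902 → Sep 11, 1902: 31 days (August has 31).
Sep 11, 1902 → Oct 11, 1902: 30 days (September has 30).
Oct 11, 1902 → Nov 11, 1902: 31 days (October has 31).
Nov 11, 1902 → Dec 11, 1902: 30 days (November has 30).
Dec 11, 1902 → Jan 10, 1903: 30 days.
Total: 1612 days.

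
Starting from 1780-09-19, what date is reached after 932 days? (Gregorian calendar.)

April 9, 1783

+365 (one year) → Sep 19, 1781 (567 left).
+365 (one year) → Sep 19, 1782 (202 left).
Sep has 30 days: +12 → Oct 1, 1782 (190 left).
Oct has 31 days: +31 → Nov 1, 1782 (159 left).
Nov has 30 days: +30 → Dec 1, 1782 (129 left).
Dec has 31 days: +31 → Jan 1, 1783 (98 left).
Jan has 31 days: +31 → Feb 1, 1783 (67 left).
Feb has 28 days: +28 → Mar 1, 1783 (39 left).
Mar has 31 days: +31 → Apr 1, 1783 (8 left).
+8 → Apr 9, 1783.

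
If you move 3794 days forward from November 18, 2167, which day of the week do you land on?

Wednesday

Nov 18, 2167 is a Wednesday.
3794 mod 7 = 0, so 3794 days after a Wednesday is Wednesday + 0 = Wednesday.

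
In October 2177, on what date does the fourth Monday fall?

October 27, 2177

October 1, 2177 is a Wednesday.
The first Monday is therefore October 6 (5 days later).
The fourth Monday is 6 + 3×7 = October 27.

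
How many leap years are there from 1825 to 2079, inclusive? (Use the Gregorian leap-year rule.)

Multiples of 4 in [1825,2079]: 63.
Of those, multiples of 100: 2 (not leap unless ÷400).
Multiples of 400: 1.
Leap years = 63 − 2 + 1 = 62.

62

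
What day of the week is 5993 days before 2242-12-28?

Tuesday

Dec 28, 2242 is a Wednesday.
5993 mod 7 = 1, so 5993 days before a Wednesday is Wednesday − 1 = Tuesday.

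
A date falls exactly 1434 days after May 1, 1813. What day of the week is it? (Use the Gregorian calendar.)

Friday

First find the weekday of May 1, 1813. Doomsday rule: the anchor day for the 1800s is Friday. For year 13: 13÷12 = 1 r 1, and 1÷4 = 0, so 1+1+0 = 2.
Friday + 2 ≡ Sunday — that's 1813's doomsday.
In May the doomsday date is May 9.
May 1 is 8 days before May 9; 8 mod 7 = 1, so Sunday − 1 = Saturday.
1434 mod 7 = 6, so 1434 days after a Saturday is Saturday + 6 = Friday.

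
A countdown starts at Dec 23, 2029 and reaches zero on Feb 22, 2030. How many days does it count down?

Dec 23, 2029 → Jan 23, 2030: 31 days (December has 31).
Jan 23, 2030 → Feb 22, 2030: 30 days.
Total: 61 days.

61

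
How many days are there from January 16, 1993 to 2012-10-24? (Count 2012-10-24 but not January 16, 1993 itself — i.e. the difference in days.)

Jan 16, 1993 → Jan 16, 1994: 365 days.
Jan 16, 1994 → Jan 16, 1995: 365 days.
Jan 16, 1995 → Jan 16, 1996: 365 days.
Jan 16, 1996 → Jan 16, 1997: 366 days (Feb 29, 1996 is in that span).
Jan 16, 1997 → Jan 16, 1998: 365 days.
Jan 16, 1998 → Jan 16, 1999: 365 days.
Jan 16, 1999 → Jan 16, 2000: 365 days.
Jan 16, 2000 → Jan 16, 2001: 366 days (Feb 29, 2000 is in that span).
Jan 16, 2001 → Jan 16, 2002: 365 days.
Jan 16, 2002 → Jan 16, 2003: 365 days.
Jan 16, 2003 → Jan 16, 2004: 365 days.
Jan 16, 2004 → Jan 16, 2005: 366 days (Feb 29, 2004 is in that span).
Jan 16, 2005 → Jan 16, 2006: 365 days.
Jan 16, 2006 → Jan 16, 2007: 365 days.
Jan 16, 2007 → Jan 16, 2008: 365 days.
Jan 16, 2008 → Jan 16, 2009: 366 days (Feb 29, 2008 is in that span).
Jan 16, 2009 → Jan 16, 2010: 365 days.
Jan 16, 2010 → Jan 16, 2011: 365 days.
Jan 16, 2011 → Jan 16, 2012: 365 days.
Jan 16, 2012 → Feb 16, 2012: 31 days (January has 31).
Feb 16, 2012 → Mar 16, 2012: 29 days (February has 29).
Mar 16, 2012 → Apr 16, 2012: 31 days (March has 31).
Apr 16, 2012 → May 16, 2012: 30 days (April has 30).
May 16, 2012 → Jun 16, 2012: 31 days (May has 31).
Jun 16, 2012 → Jul 16, 2012: 30 days (June has 30).
Jul 16, 2012 → Aug 16, 2012: 31 days (July has 31).
Aug 16, 2012 → Sep 16, 2012: 31 days (August has 31).
Sep 16, 2012 → Oct 16, 2012: 30 days (September has 30).
Oct 16, 2012 → Oct 24, 2012: 8 days.
Total: 7221 days.

7221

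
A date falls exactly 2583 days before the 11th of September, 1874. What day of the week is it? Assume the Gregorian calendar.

Sep 11, 1874 is a Friday.
2583 mod 7 = 0, so 2583 days before a Friday is Friday − 0 = Friday.

Friday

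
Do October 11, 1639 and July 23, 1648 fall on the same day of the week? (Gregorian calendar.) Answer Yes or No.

No

From Oct 11, 1639 to Jul 23, 1648 is 3208 days.
3208 mod 7 = 2, so they are different weekdays.
(Oct 11, 1639 is a Tuesday; Jul 23, 1648 is a Thursday.)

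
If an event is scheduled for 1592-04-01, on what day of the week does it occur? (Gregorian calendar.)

Doomsday rule: the anchor day for the 1500s is Wednesday. For year 92: 92÷12 = 7 r 8, and 8÷4 = 2, so 7+8+2 = 17.
Wednesday + 17 ≡ Saturday — that's 1592's doomsday.
In April the doomsday date is Apr 4.
Apr 1 is 3 days before Apr 4; 3 mod 7 = 3, so Saturday − 3 = Wednesday.

Wednesday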